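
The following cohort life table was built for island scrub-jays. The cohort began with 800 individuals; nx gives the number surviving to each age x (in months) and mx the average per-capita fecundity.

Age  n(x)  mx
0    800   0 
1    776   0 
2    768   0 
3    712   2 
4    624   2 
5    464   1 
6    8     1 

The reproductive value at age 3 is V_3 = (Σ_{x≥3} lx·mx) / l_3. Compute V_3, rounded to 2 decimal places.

lx = nx/n0 = nx/800: 1, 0.97, 0.96, 0.89, 0.78, 0.58, 0.01
lx·mx for x ≥ 3: 1.78, 1.56, 0.58, 0.01 → sum = 3.93
V_3 = 3.93 / l_3 = 3.93 / 0.89 = 4.41573… → 4.42

4.42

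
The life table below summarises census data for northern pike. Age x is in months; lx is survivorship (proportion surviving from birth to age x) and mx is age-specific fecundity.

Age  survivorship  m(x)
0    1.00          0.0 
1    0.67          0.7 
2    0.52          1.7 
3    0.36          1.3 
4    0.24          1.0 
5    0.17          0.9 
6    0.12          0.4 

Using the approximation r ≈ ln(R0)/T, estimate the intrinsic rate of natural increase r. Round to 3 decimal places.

R0 = Σ lx·mx = 0 + 0.469 + 0.884 + 0.468 + 0.24 + 0.153 + 0.048 = 2.262
Σ x·lx·mx = 5.654; T = 5.654/2.262 = 2.49956…
r ≈ ln(R0)/T = ln(2.262)/2.49956… = 0.32656… → 0.327

0.327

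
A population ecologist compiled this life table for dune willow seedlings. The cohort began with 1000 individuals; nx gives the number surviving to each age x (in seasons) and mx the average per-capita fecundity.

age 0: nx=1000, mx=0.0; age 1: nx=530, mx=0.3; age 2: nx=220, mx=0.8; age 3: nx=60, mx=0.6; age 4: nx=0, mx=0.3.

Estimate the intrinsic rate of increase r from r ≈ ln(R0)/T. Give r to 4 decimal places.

lx = nx/n0 = nx/1000: 1, 0.53, 0.22, 0.06, 0
R0 = Σ lx·mx = 0 + 0.159 + 0.176 + 0.036 + 0 = 0.371
Σ x·lx·mx = 0.619; T = 0.619/0.371 = 1.66846…
r ≈ ln(R0)/T = ln(0.371)/1.66846… = -0.594291… → -0.5943

-0.5943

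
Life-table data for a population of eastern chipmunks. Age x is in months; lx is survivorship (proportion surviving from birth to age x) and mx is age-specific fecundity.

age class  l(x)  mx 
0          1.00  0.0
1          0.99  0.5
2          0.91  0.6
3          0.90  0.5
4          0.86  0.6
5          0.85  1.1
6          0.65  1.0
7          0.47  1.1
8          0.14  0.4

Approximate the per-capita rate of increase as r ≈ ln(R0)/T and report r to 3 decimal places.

0.337

R0 = Σ lx·mx = 0 + 0.495 + 0.546 + 0.45 + 0.516 + 0.935 + 0.65 + 0.517 + 0.056 = 4.165
Σ x·lx·mx = 17.643; T = 17.643/4.165 = 4.23601…
r ≈ ln(R0)/T = ln(4.165)/4.23601… = 0.33681… → 0.337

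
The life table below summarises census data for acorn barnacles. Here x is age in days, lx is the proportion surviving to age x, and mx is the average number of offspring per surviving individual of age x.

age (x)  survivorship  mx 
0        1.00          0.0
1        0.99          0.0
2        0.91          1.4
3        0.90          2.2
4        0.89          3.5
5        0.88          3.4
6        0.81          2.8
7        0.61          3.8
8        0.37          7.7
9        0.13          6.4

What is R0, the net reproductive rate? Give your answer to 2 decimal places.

lx·mx by age: 0, 0, 1.274, 1.98, 3.115, 2.992, 2.268, 2.318, 2.849, 0.832
R0 = Σ lx·mx = 17.628 → 17.63

17.63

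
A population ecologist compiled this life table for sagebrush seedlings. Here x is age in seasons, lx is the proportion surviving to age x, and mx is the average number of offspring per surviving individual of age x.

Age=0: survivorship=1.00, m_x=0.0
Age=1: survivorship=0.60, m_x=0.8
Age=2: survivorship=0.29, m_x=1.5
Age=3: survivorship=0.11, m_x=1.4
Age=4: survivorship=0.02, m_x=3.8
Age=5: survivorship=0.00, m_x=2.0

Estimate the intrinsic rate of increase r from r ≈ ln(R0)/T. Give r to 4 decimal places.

0.0733

R0 = Σ lx·mx = 0 + 0.48 + 0.435 + 0.154 + 0.076 + 0 = 1.145
Σ x·lx·mx = 2.116; T = 2.116/1.145 = 1.84803…
r ≈ ln(R0)/T = ln(1.145)/1.84803… = 0.07327… → 0.0733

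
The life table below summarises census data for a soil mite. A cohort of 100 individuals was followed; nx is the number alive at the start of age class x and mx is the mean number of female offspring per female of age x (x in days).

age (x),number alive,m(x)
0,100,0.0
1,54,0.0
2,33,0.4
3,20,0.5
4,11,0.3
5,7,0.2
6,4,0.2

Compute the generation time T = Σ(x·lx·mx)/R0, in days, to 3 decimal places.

lx = nx/n0 = nx/100: 1, 0.54, 0.33, 0.2, 0.11, 0.07, 0.04
lx·mx: 0, 0, 0.132, 0.1, 0.033, 0.014, 0.008 → R0 = 0.287
x·lx·mx: 0, 0, 0.264, 0.3, 0.132, 0.07, 0.048 → Σ = 0.814
T = 0.814 / 0.287 = 2.836237… → 2.836

2.836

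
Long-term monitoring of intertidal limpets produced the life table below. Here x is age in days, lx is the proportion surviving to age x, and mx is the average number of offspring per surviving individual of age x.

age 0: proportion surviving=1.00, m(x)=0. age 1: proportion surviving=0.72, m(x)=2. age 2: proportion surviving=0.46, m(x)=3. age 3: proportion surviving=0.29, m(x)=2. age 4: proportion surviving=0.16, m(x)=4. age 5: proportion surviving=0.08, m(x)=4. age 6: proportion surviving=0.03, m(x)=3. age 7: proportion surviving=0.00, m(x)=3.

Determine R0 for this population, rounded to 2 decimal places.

4.45

lx·mx by age: 0, 1.44, 1.38, 0.58, 0.64, 0.32, 0.09, 0
R0 = Σ lx·mx = 4.45 → 4.45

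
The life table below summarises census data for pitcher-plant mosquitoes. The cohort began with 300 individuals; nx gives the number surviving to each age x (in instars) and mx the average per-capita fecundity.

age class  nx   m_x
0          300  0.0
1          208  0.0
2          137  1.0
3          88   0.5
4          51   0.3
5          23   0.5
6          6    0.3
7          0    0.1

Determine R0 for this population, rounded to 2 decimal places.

lx = nx/n0 = nx/300: 1, 0.69333…, 0.45667…, 0.29333…, 0.17, 0.07667…, 0.02, 0
lx·mx by age: 0, 0, 0.456667…, 0.146667…, 0.051, 0.038333…, 0.006, 0
R0 = Σ lx·mx = 0.698667… → 0.70

0.70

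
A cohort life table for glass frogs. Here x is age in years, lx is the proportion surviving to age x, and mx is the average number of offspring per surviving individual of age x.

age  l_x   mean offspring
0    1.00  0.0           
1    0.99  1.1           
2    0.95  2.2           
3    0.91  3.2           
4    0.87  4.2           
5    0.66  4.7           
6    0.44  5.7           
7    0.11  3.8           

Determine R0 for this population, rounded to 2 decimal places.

15.77

lx·mx by age: 0, 1.089, 2.09, 2.912, 3.654, 3.102, 2.508, 0.418
R0 = Σ lx·mx = 15.773 → 15.77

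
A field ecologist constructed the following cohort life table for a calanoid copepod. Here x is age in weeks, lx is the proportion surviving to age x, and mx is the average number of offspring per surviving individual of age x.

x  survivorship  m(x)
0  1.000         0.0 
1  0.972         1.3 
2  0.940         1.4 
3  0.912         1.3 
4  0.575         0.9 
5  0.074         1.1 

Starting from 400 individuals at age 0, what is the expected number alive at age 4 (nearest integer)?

230

Expected survivors = N0 · l_4 = 400 × 0.575 = 230 → 230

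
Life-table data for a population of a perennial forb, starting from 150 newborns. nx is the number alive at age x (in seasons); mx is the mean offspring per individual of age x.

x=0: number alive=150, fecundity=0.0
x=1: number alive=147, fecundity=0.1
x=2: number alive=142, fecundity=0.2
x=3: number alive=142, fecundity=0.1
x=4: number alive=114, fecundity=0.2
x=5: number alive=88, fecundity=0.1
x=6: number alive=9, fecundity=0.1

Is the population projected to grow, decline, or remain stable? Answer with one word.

declining

lx = nx/n0 = nx/150: 1, 0.98, 0.94667…, 0.94667…, 0.76, 0.58667…, 0.06
R0 = Σ lx·mx = 0 + 0.098 + 0.189333… + 0.094667… + 0.152 + 0.058667… + 0.006 = 0.598667…
R0 < 1, so the population is declining.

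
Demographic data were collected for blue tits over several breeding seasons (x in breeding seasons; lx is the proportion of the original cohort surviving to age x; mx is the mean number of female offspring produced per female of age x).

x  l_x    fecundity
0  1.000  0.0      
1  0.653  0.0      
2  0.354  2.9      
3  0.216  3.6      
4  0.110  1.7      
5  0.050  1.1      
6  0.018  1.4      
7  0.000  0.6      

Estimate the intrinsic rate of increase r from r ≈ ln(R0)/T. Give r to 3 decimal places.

R0 = Σ lx·mx = 0 + 0 + 1.0266 + 0.7776 + 0.187 + 0.055 + 0.0252 + 0 = 2.0714
Σ x·lx·mx = 5.5602; T = 5.5602/2.0714 = 2.68427…
r ≈ ln(R0)/T = ln(2.0714)/2.68427… = 0.27129… → 0.271

0.271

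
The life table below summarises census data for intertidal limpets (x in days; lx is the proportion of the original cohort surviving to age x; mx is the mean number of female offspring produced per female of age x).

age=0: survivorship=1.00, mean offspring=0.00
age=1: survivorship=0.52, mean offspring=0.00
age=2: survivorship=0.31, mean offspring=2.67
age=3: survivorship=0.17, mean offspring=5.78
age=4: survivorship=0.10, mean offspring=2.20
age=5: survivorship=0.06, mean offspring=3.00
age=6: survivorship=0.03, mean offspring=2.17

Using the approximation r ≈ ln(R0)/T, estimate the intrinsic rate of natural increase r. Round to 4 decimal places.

0.2762

R0 = Σ lx·mx = 0 + 0 + 0.8277 + 0.9826 + 0.22 + 0.18 + 0.0651 = 2.2754
Σ x·lx·mx = 6.7738; T = 6.7738/2.2754 = 2.97697…
r ≈ ln(R0)/T = ln(2.2754)/2.97697… = 0.276172… → 0.2762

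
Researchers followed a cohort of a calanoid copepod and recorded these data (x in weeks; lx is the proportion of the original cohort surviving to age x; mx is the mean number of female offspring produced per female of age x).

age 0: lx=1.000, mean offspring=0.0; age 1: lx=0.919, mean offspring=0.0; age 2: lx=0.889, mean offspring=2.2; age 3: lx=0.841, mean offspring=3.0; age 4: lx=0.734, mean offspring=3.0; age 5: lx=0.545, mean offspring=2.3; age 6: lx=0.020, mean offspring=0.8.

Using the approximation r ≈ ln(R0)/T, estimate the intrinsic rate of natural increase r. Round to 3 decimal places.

R0 = Σ lx·mx = 0 + 0 + 1.9558 + 2.523 + 2.202 + 1.2535 + 0.016 = 7.9503
Σ x·lx·mx = 26.6521; T = 26.6521/7.9503 = 3.35234…
r ≈ ln(R0)/T = ln(7.9503)/3.35234… = 0.61844… → 0.618

0.618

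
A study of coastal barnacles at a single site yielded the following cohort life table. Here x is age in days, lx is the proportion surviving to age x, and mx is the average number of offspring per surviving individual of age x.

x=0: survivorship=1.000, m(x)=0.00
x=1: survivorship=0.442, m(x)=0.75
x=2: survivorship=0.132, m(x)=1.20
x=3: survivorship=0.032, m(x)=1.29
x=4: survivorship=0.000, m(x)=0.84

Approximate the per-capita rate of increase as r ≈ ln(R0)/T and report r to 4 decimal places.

-0.4352

R0 = Σ lx·mx = 0 + 0.3315 + 0.1584 + 0.04128 + 0 = 0.53118
Σ x·lx·mx = 0.77214; T = 0.77214/0.53118 = 1.45363…
r ≈ ln(R0)/T = ln(0.53118)/1.45363… = -0.435223… → -0.4352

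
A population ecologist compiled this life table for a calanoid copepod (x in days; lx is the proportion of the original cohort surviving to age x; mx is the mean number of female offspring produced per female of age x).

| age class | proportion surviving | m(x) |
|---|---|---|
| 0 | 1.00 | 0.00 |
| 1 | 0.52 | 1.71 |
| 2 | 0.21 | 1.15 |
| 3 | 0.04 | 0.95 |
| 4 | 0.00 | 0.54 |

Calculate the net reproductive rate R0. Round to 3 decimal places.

1.169

lx·mx by age: 0, 0.8892, 0.2415, 0.038, 0
R0 = Σ lx·mx = 1.1687 → 1.169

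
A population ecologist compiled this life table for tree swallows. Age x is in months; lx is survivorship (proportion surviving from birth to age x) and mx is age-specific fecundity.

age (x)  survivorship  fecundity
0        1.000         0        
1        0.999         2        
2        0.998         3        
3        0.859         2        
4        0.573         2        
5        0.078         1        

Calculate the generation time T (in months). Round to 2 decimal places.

lx·mx: 0, 1.998, 2.994, 1.718, 1.146, 0.078 → R0 = 7.934
x·lx·mx: 0, 1.998, 5.988, 5.154, 4.584, 0.39 → Σ = 18.114
T = 18.114 / 7.934 = 2.283085… → 2.28

2.28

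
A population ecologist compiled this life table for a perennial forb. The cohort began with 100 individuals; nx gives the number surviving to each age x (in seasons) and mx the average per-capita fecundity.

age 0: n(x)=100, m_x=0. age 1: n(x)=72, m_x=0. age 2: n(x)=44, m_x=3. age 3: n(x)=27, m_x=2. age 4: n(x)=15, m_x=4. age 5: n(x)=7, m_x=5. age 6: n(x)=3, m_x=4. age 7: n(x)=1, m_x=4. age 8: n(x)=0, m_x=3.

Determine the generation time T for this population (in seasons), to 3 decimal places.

lx = nx/n0 = nx/100: 1, 0.72, 0.44, 0.27, 0.15, 0.07, 0.03, 0.01, 0
lx·mx: 0, 0, 1.32, 0.54, 0.6, 0.35, 0.12, 0.04, 0 → R0 = 2.97
x·lx·mx: 0, 0, 2.64, 1.62, 2.4, 1.75, 0.72, 0.28, 0 → Σ = 9.41
T = 9.41 / 2.97 = 3.16835… → 3.168

3.168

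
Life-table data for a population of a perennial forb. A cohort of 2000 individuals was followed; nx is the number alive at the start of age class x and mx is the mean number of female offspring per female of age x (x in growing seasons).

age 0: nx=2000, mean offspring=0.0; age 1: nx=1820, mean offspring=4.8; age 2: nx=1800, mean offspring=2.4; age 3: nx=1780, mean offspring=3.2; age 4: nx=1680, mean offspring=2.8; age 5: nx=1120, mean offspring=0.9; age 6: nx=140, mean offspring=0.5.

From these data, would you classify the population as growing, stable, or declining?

lx = nx/n0 = nx/2000: 1, 0.91, 0.9, 0.89, 0.84, 0.56, 0.07
R0 = Σ lx·mx = 0 + 4.368 + 2.16 + 2.848 + 2.352 + 0.504 + 0.035 = 12.267
R0 > 1, so the population is growing.

growing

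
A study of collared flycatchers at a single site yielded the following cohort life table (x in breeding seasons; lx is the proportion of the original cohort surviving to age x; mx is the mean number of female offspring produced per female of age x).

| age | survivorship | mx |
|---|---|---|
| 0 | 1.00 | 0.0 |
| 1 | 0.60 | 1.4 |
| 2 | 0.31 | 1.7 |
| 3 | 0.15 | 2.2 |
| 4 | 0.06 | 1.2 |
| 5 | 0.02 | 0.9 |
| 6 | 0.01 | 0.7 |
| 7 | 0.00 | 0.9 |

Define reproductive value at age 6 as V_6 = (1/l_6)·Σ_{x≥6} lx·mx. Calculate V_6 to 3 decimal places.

lx·mx for x ≥ 6: 0.007, 0 → sum = 0.007
V_6 = 0.007 / l_6 = 0.007 / 0.01 = 0.7 → 0.700

0.700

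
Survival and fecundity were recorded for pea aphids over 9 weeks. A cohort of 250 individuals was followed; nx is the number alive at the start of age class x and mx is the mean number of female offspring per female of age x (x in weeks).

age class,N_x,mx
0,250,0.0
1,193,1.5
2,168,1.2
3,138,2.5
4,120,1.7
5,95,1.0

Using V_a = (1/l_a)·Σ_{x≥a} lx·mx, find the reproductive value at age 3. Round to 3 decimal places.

lx = nx/n0 = nx/250: 1, 0.772, 0.672, 0.552, 0.48, 0.38
lx·mx for x ≥ 3: 1.38, 0.816, 0.38 → sum = 2.576
V_3 = 2.576 / l_3 = 2.576 / 0.552 = 4.666667… → 4.667

4.667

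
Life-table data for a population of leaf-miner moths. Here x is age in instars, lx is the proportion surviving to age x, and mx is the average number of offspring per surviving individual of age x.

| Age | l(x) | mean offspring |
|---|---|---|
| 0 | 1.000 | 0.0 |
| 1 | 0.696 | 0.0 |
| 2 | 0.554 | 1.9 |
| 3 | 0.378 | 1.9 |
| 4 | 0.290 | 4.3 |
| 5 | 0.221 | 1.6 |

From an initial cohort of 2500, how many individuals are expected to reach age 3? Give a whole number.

945

Expected survivors = N0 · l_3 = 2500 × 0.378 = 945 → 945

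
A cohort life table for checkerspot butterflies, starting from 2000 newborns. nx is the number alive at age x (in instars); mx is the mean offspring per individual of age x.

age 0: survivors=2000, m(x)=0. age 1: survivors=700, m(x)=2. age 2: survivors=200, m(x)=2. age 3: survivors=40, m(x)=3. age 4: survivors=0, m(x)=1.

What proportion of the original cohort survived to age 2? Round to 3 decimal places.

0.100

l_2 = n_2/n_0 = 200/2000 = 0.1 → 0.100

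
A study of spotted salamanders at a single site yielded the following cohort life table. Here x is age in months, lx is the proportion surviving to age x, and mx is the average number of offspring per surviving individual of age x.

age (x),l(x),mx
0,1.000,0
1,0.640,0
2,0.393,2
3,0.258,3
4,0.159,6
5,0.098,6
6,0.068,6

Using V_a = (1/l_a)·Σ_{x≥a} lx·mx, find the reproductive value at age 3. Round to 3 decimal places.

lx·mx for x ≥ 3: 0.774, 0.954, 0.588, 0.408 → sum = 2.724
V_3 = 2.724 / l_3 = 2.724 / 0.258 = 10.55814… → 10.558

10.558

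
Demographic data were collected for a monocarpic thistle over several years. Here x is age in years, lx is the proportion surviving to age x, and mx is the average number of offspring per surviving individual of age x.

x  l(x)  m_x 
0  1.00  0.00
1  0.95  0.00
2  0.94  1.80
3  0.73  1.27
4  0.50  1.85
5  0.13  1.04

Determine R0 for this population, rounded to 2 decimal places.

lx·mx by age: 0, 0, 1.692, 0.9271, 0.925, 0.1352
R0 = Σ lx·mx = 3.6793 → 3.68

3.68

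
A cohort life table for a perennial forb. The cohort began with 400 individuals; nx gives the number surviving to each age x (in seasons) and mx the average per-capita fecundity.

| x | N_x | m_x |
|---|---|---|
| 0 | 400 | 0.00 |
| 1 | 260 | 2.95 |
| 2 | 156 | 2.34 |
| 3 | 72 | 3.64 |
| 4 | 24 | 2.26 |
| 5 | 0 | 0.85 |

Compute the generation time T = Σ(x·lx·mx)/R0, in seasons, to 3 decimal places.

lx = nx/n0 = nx/400: 1, 0.65, 0.39, 0.18, 0.06, 0
lx·mx: 0, 1.9175, 0.9126, 0.6552, 0.1356, 0 → R0 = 3.6209
x·lx·mx: 0, 1.9175, 1.8252, 1.9656, 0.5424, 0 → Σ = 6.2507
T = 6.2507 / 3.6209 = 1.726284… → 1.726

1.726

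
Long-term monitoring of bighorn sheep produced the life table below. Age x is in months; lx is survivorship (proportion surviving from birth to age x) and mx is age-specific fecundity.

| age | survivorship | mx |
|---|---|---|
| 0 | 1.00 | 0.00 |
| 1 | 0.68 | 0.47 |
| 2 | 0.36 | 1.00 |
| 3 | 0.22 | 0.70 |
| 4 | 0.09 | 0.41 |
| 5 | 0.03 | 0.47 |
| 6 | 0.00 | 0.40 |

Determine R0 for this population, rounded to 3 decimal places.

lx·mx by age: 0, 0.3196, 0.36, 0.154, 0.0369, 0.0141, 0
R0 = Σ lx·mx = 0.8846 → 0.885

0.885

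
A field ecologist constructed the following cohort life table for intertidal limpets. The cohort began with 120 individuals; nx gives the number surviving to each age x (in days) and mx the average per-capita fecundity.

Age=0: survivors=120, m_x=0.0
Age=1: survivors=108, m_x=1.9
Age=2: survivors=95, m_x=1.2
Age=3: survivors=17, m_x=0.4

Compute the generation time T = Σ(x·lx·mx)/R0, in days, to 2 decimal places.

lx = nx/n0 = nx/120: 1, 0.9, 0.79167…, 0.14167…
lx·mx: 0, 1.71, 0.95…, 0.056667… → R0 = 2.716667…
x·lx·mx: 0, 1.71, 1.9…, 0.17… → Σ = 3.78…
T = 3.78… / 2.716667… = 1.391411… → 1.39

1.39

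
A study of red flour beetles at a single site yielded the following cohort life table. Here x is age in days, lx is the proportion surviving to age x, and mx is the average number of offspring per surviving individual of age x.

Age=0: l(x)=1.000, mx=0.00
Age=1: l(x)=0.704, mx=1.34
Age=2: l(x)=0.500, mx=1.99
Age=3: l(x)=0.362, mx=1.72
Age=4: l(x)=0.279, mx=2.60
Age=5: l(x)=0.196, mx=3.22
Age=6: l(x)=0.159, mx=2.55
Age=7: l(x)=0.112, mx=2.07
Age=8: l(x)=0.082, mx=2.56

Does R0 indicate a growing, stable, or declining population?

R0 = Σ lx·mx = 0 + 0.94336 + 0.995 + 0.62264 + 0.7254 + 0.63112 + 0.40545 + 0.23184 + 0.20992 = 4.76473
R0 > 1, so the population is growing.

growing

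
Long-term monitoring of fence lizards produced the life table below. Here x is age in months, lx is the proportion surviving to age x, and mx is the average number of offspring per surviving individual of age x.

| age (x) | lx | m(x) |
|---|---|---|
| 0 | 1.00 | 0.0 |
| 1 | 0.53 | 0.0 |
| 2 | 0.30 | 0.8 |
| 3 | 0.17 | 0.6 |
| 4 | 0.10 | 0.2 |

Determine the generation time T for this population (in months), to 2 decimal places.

2.39

lx·mx: 0, 0, 0.24, 0.102, 0.02 → R0 = 0.362
x·lx·mx: 0, 0, 0.48, 0.306, 0.08 → Σ = 0.866
T = 0.866 / 0.362 = 2.392265… → 2.39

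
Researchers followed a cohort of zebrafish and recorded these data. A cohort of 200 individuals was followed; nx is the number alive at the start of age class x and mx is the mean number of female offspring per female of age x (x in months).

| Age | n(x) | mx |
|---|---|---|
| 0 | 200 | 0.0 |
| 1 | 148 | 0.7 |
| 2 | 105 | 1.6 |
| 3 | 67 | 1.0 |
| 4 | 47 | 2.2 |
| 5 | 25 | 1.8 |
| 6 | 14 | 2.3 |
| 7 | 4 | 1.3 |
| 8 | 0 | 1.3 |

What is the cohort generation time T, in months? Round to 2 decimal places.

2.88

lx = nx/n0 = nx/200: 1, 0.74, 0.525, 0.335, 0.235, 0.125, 0.07, 0.02, 0
lx·mx: 0, 0.518, 0.84, 0.335, 0.517, 0.225, 0.161, 0.026, 0 → R0 = 2.622
x·lx·mx: 0, 0.518, 1.68, 1.005, 2.068, 1.125, 0.966, 0.182, 0 → Σ = 7.544
T = 7.544 / 2.622 = 2.877193… → 2.88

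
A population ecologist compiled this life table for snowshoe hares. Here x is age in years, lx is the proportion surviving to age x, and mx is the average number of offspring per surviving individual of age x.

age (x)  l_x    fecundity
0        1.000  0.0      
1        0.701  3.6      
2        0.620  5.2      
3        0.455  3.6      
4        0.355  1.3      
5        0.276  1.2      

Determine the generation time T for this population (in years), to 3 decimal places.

lx·mx: 0, 2.5236, 3.224, 1.638, 0.4615, 0.3312 → R0 = 8.1783
x·lx·mx: 0, 2.5236, 6.448, 4.914, 1.846, 1.656 → Σ = 17.3876
T = 17.3876 / 8.1783 = 2.126065… → 2.126

2.126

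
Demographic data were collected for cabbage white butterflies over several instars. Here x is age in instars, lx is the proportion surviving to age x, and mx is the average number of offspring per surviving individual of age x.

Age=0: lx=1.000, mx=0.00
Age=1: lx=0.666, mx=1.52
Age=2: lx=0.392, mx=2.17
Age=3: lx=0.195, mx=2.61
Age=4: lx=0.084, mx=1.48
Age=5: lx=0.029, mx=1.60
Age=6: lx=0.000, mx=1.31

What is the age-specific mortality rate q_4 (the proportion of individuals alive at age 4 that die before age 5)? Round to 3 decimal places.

0.655

q_4 = (l_4 − l_5) / l_4 = (0.084 − 0.029) / 0.084
     = 0.055 / 0.084 = 0.654762… → 0.655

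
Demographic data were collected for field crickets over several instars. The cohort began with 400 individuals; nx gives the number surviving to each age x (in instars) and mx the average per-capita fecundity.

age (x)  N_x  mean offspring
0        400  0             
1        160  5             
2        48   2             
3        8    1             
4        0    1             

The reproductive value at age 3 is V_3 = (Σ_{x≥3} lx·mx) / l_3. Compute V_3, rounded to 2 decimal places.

1.00

lx = nx/n0 = nx/400: 1, 0.4, 0.12, 0.02, 0
lx·mx for x ≥ 3: 0.02, 0 → sum = 0.02
V_3 = 0.02 / l_3 = 0.02 / 0.02 = 1 → 1.00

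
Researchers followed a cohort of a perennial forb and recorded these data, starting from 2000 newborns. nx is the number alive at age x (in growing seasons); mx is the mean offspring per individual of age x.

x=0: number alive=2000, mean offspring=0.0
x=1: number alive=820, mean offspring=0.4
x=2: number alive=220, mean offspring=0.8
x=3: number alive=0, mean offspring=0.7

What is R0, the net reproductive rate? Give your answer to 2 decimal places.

0.25

lx = nx/n0 = nx/2000: 1, 0.41, 0.11, 0
lx·mx by age: 0, 0.164, 0.088, 0
R0 = Σ lx·mx = 0.252 → 0.25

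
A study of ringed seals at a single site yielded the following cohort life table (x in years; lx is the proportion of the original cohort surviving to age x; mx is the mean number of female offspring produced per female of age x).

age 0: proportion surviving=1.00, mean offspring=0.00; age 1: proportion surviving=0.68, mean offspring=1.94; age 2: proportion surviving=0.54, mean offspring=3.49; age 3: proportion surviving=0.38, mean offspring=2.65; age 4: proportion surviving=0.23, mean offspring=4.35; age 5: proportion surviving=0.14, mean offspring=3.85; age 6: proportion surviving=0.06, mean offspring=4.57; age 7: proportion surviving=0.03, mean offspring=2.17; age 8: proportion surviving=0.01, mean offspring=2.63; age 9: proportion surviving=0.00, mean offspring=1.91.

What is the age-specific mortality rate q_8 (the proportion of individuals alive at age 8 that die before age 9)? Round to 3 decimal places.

1.000

q_8 = (l_8 − l_9) / l_8 = (0.01 − 0) / 0.01
     = 0.01 / 0.01 = 1 → 1.000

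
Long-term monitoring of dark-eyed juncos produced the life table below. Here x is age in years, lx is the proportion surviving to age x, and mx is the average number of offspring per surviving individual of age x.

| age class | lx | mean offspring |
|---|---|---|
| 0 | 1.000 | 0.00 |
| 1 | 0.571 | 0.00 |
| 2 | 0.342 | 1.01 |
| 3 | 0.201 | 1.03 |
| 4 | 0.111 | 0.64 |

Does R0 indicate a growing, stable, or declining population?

declining

R0 = Σ lx·mx = 0 + 0 + 0.34542 + 0.20703 + 0.07104 = 0.62349
R0 < 1, so the population is declining.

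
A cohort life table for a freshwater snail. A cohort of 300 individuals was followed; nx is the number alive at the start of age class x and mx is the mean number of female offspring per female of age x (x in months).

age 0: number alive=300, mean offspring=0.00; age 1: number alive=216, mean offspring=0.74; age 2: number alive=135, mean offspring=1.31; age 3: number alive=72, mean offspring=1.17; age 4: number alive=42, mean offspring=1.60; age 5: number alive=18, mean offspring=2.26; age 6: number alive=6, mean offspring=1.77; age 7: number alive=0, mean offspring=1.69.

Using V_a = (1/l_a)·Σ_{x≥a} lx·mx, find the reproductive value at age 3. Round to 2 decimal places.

lx = nx/n0 = nx/300: 1, 0.72, 0.45, 0.24, 0.14, 0.06, 0.02, 0
lx·mx for x ≥ 3: 0.2808, 0.224, 0.1356, 0.0354, 0 → sum = 0.6758
V_3 = 0.6758 / l_3 = 0.6758 / 0.24 = 2.815833… → 2.82

2.82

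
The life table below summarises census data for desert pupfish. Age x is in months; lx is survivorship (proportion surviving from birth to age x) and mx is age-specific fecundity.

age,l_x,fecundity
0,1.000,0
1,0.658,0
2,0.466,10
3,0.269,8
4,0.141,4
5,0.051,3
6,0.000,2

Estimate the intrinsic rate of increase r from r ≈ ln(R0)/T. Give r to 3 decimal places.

0.809

R0 = Σ lx·mx = 0 + 0 + 4.66 + 2.152 + 0.564 + 0.153 + 0 = 7.529
Σ x·lx·mx = 18.797; T = 18.797/7.529 = 2.49661…
r ≈ ln(R0)/T = ln(7.529)/2.49661… = 0.8086… → 0.809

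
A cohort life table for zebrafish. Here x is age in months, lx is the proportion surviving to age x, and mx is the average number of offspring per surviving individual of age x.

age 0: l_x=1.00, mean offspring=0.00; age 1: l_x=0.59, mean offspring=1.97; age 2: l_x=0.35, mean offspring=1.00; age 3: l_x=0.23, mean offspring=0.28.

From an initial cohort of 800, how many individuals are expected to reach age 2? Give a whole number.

280

Expected survivors = N0 · l_2 = 800 × 0.35 = 280 → 280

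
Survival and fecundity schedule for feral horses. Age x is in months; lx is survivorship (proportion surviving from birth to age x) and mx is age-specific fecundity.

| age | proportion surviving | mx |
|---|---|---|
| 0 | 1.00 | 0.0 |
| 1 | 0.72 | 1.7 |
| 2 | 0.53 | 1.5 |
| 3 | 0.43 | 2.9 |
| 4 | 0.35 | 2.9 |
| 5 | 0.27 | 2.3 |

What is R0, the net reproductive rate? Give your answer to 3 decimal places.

lx·mx by age: 0, 1.224, 0.795, 1.247, 1.015, 0.621
R0 = Σ lx·mx = 4.902 → 4.902

4.902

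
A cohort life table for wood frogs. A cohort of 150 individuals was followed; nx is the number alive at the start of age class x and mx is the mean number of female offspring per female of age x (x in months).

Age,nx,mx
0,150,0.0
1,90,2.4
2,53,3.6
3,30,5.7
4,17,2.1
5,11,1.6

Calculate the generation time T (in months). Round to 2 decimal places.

lx = nx/n0 = nx/150: 1, 0.6, 0.35333…, 0.2, 0.11333…, 0.07333…
lx·mx: 0, 1.44, 1.272…, 1.14, 0.238…, 0.117333… → R0 = 4.207333…
x·lx·mx: 0, 1.44, 2.544…, 3.42, 0.952…, 0.586667… → Σ = 8.942667…
T = 8.942667… / 4.207333… = 2.125495… → 2.13

2.13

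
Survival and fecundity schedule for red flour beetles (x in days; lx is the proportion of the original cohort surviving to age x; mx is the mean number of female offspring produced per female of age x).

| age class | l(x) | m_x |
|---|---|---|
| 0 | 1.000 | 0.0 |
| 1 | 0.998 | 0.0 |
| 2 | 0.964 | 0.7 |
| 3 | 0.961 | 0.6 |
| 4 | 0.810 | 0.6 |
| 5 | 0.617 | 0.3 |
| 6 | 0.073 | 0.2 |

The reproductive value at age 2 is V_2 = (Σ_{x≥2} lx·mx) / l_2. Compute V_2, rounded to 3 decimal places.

2.009

lx·mx for x ≥ 2: 0.6748, 0.5766, 0.486, 0.1851, 0.0146 → sum = 1.9371
V_2 = 1.9371 / l_2 = 1.9371 / 0.964 = 2.00944… → 2.009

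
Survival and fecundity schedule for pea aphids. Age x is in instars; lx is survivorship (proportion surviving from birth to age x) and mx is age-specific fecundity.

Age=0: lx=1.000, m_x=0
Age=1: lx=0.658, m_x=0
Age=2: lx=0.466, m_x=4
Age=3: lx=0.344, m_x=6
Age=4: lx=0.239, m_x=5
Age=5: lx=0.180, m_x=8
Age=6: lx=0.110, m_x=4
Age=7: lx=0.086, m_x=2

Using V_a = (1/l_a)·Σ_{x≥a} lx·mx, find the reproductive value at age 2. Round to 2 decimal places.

lx·mx for x ≥ 2: 1.864, 2.064, 1.195, 1.44, 0.44, 0.172 → sum = 7.175
V_2 = 7.175 / l_2 = 7.175 / 0.466 = 15.396996… → 15.40

15.40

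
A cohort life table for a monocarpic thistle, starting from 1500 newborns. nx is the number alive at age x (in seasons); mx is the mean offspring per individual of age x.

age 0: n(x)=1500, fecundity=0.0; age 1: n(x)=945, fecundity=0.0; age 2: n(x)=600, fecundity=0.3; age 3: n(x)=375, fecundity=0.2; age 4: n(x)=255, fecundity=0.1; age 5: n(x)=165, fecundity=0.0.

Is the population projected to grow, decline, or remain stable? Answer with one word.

declining

lx = nx/n0 = nx/1500: 1, 0.63, 0.4, 0.25, 0.17, 0.11
R0 = Σ lx·mx = 0 + 0 + 0.12 + 0.05 + 0.017 + 0 = 0.187
R0 < 1, so the population is declining.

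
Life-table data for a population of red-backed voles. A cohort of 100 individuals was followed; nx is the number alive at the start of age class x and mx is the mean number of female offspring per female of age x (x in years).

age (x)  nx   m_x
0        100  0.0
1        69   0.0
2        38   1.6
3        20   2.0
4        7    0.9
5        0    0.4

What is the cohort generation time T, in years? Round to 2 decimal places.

2.49

lx = nx/n0 = nx/100: 1, 0.69, 0.38, 0.2, 0.07, 0
lx·mx: 0, 0, 0.608, 0.4, 0.063, 0 → R0 = 1.071
x·lx·mx: 0, 0, 1.216, 1.2, 0.252, 0 → Σ = 2.668
T = 2.668 / 1.071 = 2.49113… → 2.49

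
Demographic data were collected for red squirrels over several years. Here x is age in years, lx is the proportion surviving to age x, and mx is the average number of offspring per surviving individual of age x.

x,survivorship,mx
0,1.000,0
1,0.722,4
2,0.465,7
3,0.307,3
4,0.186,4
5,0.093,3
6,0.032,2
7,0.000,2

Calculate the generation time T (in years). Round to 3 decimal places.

2.075

lx·mx: 0, 2.888, 3.255, 0.921, 0.744, 0.279, 0.064, 0 → R0 = 8.151
x·lx·mx: 0, 2.888, 6.51, 2.763, 2.976, 1.395, 0.384, 0 → Σ = 16.916
T = 16.916 / 8.151 = 2.075328… → 2.075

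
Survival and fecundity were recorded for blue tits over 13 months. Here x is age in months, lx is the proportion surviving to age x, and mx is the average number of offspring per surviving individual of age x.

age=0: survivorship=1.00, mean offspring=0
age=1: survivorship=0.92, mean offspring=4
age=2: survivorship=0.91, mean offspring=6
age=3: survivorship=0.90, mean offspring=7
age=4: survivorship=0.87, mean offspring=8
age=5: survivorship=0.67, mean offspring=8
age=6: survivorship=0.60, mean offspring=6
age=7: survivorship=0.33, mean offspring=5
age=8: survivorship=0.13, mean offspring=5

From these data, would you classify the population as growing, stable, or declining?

growing

R0 = Σ lx·mx = 0 + 3.68 + 5.46 + 6.3 + 6.96 + 5.36 + 3.6 + 1.65 + 0.65 = 33.66
R0 > 1, so the population is growing.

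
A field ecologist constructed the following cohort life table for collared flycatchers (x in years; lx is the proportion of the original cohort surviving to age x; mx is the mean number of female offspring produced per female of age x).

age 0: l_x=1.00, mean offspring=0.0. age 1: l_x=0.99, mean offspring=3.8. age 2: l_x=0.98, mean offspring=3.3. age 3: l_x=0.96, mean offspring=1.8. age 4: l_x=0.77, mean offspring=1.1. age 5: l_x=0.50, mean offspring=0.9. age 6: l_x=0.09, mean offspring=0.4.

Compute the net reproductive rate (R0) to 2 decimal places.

10.06

lx·mx by age: 0, 3.762, 3.234, 1.728, 0.847, 0.45, 0.036
R0 = Σ lx·mx = 10.057 → 10.06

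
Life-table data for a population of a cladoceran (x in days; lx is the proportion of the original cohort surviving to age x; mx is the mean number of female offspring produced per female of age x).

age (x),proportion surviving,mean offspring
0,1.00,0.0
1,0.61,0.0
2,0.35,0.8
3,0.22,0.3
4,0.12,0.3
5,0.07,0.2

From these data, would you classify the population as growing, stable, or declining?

declining

R0 = Σ lx·mx = 0 + 0 + 0.28 + 0.066 + 0.036 + 0.014 = 0.396
R0 < 1, so the population is declining.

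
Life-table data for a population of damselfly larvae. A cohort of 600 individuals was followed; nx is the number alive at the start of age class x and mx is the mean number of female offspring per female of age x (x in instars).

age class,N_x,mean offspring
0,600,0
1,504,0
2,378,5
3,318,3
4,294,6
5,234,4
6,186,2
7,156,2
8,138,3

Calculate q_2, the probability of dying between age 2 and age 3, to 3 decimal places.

0.159

lx = nx/n0 = nx/600: 1, 0.84, 0.63, 0.53, 0.49, 0.39, 0.31, 0.26, 0.23
q_2 = (l_2 − l_3) / l_2 = (0.63 − 0.53) / 0.63
     = 0.1 / 0.63 = 0.15873… → 0.159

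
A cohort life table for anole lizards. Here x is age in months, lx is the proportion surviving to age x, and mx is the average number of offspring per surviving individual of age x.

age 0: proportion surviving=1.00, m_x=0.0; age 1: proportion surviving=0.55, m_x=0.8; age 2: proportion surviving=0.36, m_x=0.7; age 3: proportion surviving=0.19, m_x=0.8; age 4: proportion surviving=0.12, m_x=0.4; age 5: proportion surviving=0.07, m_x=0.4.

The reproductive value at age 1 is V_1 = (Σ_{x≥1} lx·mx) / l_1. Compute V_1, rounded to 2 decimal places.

1.67

lx·mx for x ≥ 1: 0.44, 0.252, 0.152, 0.048, 0.028 → sum = 0.92
V_1 = 0.92 / l_1 = 0.92 / 0.55 = 1.672727… → 1.67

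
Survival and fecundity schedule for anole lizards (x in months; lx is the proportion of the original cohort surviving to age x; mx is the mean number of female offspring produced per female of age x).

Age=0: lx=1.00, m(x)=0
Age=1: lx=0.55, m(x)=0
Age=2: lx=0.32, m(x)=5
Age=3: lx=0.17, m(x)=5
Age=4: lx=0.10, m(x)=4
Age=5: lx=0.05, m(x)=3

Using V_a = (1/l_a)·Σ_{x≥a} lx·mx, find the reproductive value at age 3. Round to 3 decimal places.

8.235

lx·mx for x ≥ 3: 0.85, 0.4, 0.15 → sum = 1.4
V_3 = 1.4 / l_3 = 1.4 / 0.17 = 8.235294… → 8.235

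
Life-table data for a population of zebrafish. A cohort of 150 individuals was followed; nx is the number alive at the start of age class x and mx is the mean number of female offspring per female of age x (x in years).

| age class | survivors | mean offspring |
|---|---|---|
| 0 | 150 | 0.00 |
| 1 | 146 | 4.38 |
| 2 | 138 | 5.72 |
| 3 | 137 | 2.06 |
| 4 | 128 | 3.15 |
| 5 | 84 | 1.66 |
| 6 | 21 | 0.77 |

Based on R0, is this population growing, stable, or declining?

lx = nx/n0 = nx/150: 1, 0.97333…, 0.92, 0.91333…, 0.85333…, 0.56, 0.14
R0 = Σ lx·mx = 0 + 4.2632… + 5.2624 + 1.881467… + 2.688… + 0.9296 + 0.1078 = 15.132467…
R0 > 1, so the population is growing.

growing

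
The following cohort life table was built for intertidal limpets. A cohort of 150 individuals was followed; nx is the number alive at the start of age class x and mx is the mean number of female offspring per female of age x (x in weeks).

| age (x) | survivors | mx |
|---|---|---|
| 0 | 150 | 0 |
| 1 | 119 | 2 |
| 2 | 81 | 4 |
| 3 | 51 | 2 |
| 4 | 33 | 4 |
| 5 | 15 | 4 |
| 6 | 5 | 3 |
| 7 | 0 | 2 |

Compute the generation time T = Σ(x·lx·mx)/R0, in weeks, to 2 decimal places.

lx = nx/n0 = nx/150: 1, 0.79333…, 0.54, 0.34, 0.22, 0.1, 0.03333…, 0
lx·mx: 0, 1.586667…, 2.16, 0.68, 0.88, 0.4, 0.1…, 0 → R0 = 5.806667…
x·lx·mx: 0, 1.586667…, 4.32, 2.04, 3.52, 2, 0.6…, 0 → Σ = 14.066667…
T = 14.066667… / 5.806667… = 2.422503… → 2.42

2.42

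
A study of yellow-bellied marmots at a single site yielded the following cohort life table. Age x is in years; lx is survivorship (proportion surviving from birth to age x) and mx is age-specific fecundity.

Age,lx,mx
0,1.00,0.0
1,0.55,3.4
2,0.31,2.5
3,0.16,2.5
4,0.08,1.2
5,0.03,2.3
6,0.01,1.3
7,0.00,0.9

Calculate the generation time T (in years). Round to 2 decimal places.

lx·mx: 0, 1.87, 0.775, 0.4, 0.096, 0.069, 0.013, 0 → R0 = 3.223
x·lx·mx: 0, 1.87, 1.55, 1.2, 0.384, 0.345, 0.078, 0 → Σ = 5.427
T = 5.427 / 3.223 = 1.683835… → 1.68

1.68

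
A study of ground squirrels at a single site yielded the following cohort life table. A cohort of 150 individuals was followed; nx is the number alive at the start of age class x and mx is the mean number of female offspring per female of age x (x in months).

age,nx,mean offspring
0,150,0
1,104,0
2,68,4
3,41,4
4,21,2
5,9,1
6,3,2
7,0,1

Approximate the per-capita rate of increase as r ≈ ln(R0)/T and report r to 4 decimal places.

lx = nx/n0 = nx/150: 1, 0.69333…, 0.45333…, 0.27333…, 0.14, 0.06, 0.02, 0
R0 = Σ lx·mx = 0 + 0 + 1.81333… + 1.09333… + 0.28 + 0.06 + 0.04 + 0 = 3.286667…
Σ x·lx·mx = 8.566667…; T = 8.566667…/3.286667… = 2.60649…
r ≈ ln(R0)/T = ln(3.286667…)/2.60649… = 0.456504… → 0.4565

0.4565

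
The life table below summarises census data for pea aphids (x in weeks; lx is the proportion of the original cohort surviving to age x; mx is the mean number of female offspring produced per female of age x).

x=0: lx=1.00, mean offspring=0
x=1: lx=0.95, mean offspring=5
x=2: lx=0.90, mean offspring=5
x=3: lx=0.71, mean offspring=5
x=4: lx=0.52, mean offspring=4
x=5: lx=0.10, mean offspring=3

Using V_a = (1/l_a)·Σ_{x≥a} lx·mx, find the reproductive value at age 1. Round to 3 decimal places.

15.979

lx·mx for x ≥ 1: 4.75, 4.5, 3.55, 2.08, 0.3 → sum = 15.18
V_1 = 15.18 / l_1 = 15.18 / 0.95 = 15.978947… → 15.979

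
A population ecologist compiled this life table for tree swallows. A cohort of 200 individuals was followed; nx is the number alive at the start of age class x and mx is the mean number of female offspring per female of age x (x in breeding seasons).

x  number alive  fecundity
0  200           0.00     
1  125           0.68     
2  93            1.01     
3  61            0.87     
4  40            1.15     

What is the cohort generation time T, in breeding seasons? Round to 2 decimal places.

2.22

lx = nx/n0 = nx/200: 1, 0.625, 0.465, 0.305, 0.2
lx·mx: 0, 0.425, 0.46965, 0.26535, 0.23 → R0 = 1.39
x·lx·mx: 0, 0.425, 0.9393, 0.79605, 0.92 → Σ = 3.08035
T = 3.08035 / 1.39 = 2.216079… → 2.22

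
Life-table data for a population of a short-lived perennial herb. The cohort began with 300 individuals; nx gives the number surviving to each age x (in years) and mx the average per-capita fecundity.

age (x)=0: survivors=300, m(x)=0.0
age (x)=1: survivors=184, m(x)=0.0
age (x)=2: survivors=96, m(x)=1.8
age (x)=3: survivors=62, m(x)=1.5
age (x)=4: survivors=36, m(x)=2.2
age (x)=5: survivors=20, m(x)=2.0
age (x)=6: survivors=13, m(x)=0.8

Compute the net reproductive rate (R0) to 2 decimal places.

lx = nx/n0 = nx/300: 1, 0.61333…, 0.32, 0.20667…, 0.12, 0.06667…, 0.04333…
lx·mx by age: 0, 0, 0.576, 0.31…, 0.264, 0.133333…, 0.034667…
R0 = Σ lx·mx = 1.318… → 1.32

1.32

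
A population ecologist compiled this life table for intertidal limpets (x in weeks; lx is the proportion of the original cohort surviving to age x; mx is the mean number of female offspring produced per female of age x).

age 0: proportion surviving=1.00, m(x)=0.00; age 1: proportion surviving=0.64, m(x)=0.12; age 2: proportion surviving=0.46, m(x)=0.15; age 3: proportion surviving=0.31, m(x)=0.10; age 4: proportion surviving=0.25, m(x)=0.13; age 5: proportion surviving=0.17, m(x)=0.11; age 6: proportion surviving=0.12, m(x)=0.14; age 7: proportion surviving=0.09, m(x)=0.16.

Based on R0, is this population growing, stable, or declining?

declining

R0 = Σ lx·mx = 0 + 0.0768 + 0.069 + 0.031 + 0.0325 + 0.0187 + 0.0168 + 0.0144 = 0.2592
R0 < 1, so the population is declining.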